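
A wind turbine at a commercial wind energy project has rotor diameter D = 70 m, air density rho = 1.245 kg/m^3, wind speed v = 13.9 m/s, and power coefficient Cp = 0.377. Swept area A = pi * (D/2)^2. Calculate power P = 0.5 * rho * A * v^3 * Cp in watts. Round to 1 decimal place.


Step 1 -- Compute swept area:
  A = pi * (D/2)^2 = pi * (70/2)^2 = 3848.45 m^2
Step 2 -- Apply wind power equation:
  P = 0.5 * rho * A * v^3 * Cp
  v^3 = 13.9^3 = 2685.619
  P = 0.5 * 1.245 * 3848.45 * 2685.619 * 0.377
  P = 2425554.7 W

2425554.7


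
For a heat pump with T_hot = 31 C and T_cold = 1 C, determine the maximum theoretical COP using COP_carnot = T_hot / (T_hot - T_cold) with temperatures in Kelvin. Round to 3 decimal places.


Convert to Kelvin:
  T_hot = 31 + 273.15 = 304.15 K
  T_cold = 1 + 273.15 = 274.15 K
Apply Carnot COP formula:
  COP = T_hot_K / (T_hot_K - T_cold_K) = 304.15 / 30.0
  COP = 10.138

10.138


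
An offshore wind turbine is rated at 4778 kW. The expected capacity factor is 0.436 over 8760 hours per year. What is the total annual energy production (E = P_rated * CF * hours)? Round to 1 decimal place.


Annual energy = rated_kW * capacity_factor * hours_per_year
Given: P_rated = 4778 kW, CF = 0.436, hours = 8760
E = 4778 * 0.436 * 8760
E = 18248902.1 kWh

18248902.1


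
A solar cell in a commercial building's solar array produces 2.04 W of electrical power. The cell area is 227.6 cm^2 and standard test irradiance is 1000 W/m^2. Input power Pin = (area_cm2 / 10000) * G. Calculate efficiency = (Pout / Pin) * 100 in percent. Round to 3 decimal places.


First compute the input power:
  Pin = area_cm2 / 10000 * G = 227.6 / 10000 * 1000 = 22.76 W
Then compute efficiency:
  Efficiency = (Pout / Pin) * 100 = (2.04 / 22.76) * 100
  Efficiency = 8.963%

8.963


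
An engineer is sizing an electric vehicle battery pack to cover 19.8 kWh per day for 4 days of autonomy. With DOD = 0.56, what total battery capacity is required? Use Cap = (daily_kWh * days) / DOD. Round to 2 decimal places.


Total energy needed = daily * days = 19.8 * 4 = 79.2 kWh
Account for depth of discharge:
  Cap = total_energy / DOD = 79.2 / 0.56
  Cap = 141.43 kWh

141.43


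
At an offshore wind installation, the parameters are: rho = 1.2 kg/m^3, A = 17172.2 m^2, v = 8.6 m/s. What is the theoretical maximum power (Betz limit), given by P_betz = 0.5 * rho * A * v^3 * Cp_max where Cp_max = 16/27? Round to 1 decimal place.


The Betz coefficient Cp_max = 16/27 = 0.5926
v^3 = 8.6^3 = 636.056
P_betz = 0.5 * rho * A * v^3 * Cp_max
P_betz = 0.5 * 1.2 * 17172.2 * 636.056 * 0.5926
P_betz = 3883548.7 W

3883548.7


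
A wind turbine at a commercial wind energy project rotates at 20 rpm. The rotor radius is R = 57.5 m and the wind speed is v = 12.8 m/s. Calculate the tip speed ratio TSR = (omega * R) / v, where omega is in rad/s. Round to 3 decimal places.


Convert rotational speed to rad/s:
  omega = 20 * 2 * pi / 60 = 2.0944 rad/s
Compute tip speed:
  v_tip = omega * R = 2.0944 * 57.5 = 120.428 m/s
Tip speed ratio:
  TSR = v_tip / v_wind = 120.428 / 12.8 = 9.408

9.408


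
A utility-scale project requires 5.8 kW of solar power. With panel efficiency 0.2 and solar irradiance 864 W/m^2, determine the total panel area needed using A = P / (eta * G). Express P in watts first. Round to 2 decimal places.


Convert target power to watts: P = 5.8 * 1000 = 5800.0 W
Compute denominator: eta * G = 0.2 * 864 = 172.8
Required area A = P / (eta * G) = 5800.0 / 172.8
A = 33.56 m^2

33.56


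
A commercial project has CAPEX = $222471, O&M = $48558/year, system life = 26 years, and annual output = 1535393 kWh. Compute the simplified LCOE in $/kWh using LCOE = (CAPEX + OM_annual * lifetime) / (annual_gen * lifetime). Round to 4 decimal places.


Total cost = CAPEX + OM * lifetime = 222471 + 48558 * 26 = 222471 + 1262508 = 1484979
Total generation = annual * lifetime = 1535393 * 26 = 39920218 kWh
LCOE = 1484979 / 39920218
LCOE = 0.0372 $/kWh

0.0372


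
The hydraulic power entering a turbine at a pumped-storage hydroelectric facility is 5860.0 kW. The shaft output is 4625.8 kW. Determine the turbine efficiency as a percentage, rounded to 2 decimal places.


Turbine efficiency = (output power / input power) * 100
eta = (4625.8 / 5860.0) * 100
eta = 78.94%

78.94


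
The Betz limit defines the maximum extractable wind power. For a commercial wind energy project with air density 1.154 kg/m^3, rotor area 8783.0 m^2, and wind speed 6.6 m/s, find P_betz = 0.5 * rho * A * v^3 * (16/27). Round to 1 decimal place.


The Betz coefficient Cp_max = 16/27 = 0.5926
v^3 = 6.6^3 = 287.496
P_betz = 0.5 * rho * A * v^3 * Cp_max
P_betz = 0.5 * 1.154 * 8783.0 * 287.496 * 0.5926
P_betz = 863389.4 W

863389.4


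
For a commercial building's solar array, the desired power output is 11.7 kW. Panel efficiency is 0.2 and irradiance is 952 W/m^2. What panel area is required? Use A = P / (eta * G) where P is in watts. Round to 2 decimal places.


Convert target power to watts: P = 11.7 * 1000 = 11700.0 W
Compute denominator: eta * G = 0.2 * 952 = 190.4
Required area A = P / (eta * G) = 11700.0 / 190.4
A = 61.45 m^2

61.45


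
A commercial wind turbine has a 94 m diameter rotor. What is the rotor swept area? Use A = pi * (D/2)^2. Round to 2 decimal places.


Compute the rotor radius:
  r = D / 2 = 94 / 2 = 47.0 m
Calculate swept area:
  A = pi * r^2 = pi * 47.0^2
  A = 6939.78 m^2

6939.78


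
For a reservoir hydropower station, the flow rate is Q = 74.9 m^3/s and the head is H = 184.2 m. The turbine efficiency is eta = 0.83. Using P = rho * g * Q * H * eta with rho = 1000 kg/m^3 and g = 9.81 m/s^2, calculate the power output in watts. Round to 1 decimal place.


Apply the hydropower formula P = rho * g * Q * H * eta
rho * g = 1000 * 9.81 = 9810.0
P = 9810.0 * 74.9 * 184.2 * 0.83
P = 112335893.3 W

112335893.3


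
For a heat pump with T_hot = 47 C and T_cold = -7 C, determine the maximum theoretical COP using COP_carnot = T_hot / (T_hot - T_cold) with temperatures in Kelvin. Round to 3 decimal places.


Convert to Kelvin:
  T_hot = 47 + 273.15 = 320.15 K
  T_cold = -7 + 273.15 = 266.15 K
Apply Carnot COP formula:
  COP = T_hot_K / (T_hot_K - T_cold_K) = 320.15 / 54.0
  COP = 5.929

5.929


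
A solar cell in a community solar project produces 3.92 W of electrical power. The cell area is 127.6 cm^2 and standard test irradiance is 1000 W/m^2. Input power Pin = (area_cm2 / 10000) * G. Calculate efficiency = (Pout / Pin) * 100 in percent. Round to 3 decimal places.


First compute the input power:
  Pin = area_cm2 / 10000 * G = 127.6 / 10000 * 1000 = 12.76 W
Then compute efficiency:
  Efficiency = (Pout / Pin) * 100 = (3.92 / 12.76) * 100
  Efficiency = 30.721%

30.721


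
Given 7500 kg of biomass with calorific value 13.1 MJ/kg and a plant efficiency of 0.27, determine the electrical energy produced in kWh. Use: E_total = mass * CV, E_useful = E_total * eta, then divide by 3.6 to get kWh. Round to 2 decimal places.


Total energy = mass * CV = 7500 * 13.1 = 98250.0 MJ
Useful energy = total * eta = 98250.0 * 0.27 = 26527.5 MJ
Convert to kWh: 26527.5 / 3.6
Useful energy = 7368.75 kWh

7368.75


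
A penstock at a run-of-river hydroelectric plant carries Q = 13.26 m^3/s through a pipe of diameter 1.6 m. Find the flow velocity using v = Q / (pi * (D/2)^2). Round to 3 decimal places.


Compute pipe cross-sectional area:
  A = pi * (D/2)^2 = pi * (1.6/2)^2 = 2.0106 m^2
Calculate velocity:
  v = Q / A = 13.26 / 2.0106
  v = 6.595 m/s

6.595


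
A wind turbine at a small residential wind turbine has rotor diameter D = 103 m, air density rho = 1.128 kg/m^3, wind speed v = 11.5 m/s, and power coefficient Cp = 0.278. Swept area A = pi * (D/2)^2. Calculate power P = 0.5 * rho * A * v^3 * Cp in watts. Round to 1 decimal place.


Step 1 -- Compute swept area:
  A = pi * (D/2)^2 = pi * (103/2)^2 = 8332.29 m^2
Step 2 -- Apply wind power equation:
  P = 0.5 * rho * A * v^3 * Cp
  v^3 = 11.5^3 = 1520.875
  P = 0.5 * 1.128 * 8332.29 * 1520.875 * 0.278
  P = 1986926.3 W

1986926.3


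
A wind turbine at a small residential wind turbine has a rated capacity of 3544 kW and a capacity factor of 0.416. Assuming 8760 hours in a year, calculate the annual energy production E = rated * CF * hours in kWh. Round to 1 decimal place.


Annual energy = rated_kW * capacity_factor * hours_per_year
Given: P_rated = 3544 kW, CF = 0.416, hours = 8760
E = 3544 * 0.416 * 8760
E = 12914903.0 kWh

12914903.0


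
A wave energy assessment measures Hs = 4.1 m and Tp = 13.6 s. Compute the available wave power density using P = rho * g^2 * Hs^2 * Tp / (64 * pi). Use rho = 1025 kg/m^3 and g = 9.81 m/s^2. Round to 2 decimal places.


Apply wave power formula:
  g^2 = 9.81^2 = 96.2361
  Hs^2 = 4.1^2 = 16.81
  Numerator = rho * g^2 * Hs^2 * Tp = 1025 * 96.2361 * 16.81 * 13.6 = 22551140.04
  Denominator = 64 * pi = 201.0619
  P = 22551140.04 / 201.0619 = 112160.17 W/m

112160.17


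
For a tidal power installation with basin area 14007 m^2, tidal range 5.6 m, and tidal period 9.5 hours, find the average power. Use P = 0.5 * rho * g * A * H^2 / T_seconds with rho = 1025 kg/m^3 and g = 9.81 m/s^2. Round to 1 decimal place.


Convert period to seconds: T = 9.5 * 3600 = 34200.0 s
H^2 = 5.6^2 = 31.36
P = 0.5 * rho * g * A * H^2 / T
P = 0.5 * 1025 * 9.81 * 14007 * 31.36 / 34200.0
P = 64574.0 W

64574.0


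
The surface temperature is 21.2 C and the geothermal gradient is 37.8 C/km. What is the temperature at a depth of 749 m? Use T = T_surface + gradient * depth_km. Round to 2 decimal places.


Convert depth to km: 749 / 1000 = 0.749 km
Temperature increase = gradient * depth_km = 37.8 * 0.749 = 28.31 C
Temperature at depth = T_surface + delta_T = 21.2 + 28.31
T = 49.51 C

49.51


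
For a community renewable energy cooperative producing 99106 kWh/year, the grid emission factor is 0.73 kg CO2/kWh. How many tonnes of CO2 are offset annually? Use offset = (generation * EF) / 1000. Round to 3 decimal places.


CO2 offset in kg = generation * emission_factor
CO2 offset = 99106 * 0.73 = 72347.38 kg
Convert to tonnes:
  CO2 offset = 72347.38 / 1000 = 72.347 tonnes

72.347


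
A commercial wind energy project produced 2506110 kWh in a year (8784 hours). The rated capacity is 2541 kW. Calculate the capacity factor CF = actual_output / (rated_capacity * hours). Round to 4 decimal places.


Capacity factor = actual output / maximum possible output
Maximum possible = rated * hours = 2541 * 8784 = 22320144 kWh
CF = 2506110 / 22320144
CF = 0.1123

0.1123


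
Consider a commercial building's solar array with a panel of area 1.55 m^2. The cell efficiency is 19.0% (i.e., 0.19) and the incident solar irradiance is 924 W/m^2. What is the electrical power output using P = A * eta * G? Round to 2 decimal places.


Use the solar power formula P = A * eta * G.
Given: A = 1.55 m^2, eta = 0.19, G = 924 W/m^2
P = 1.55 * 0.19 * 924
P = 272.12 W

272.12


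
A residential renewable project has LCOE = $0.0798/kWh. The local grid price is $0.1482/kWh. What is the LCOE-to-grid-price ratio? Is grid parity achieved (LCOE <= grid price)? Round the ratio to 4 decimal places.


Compare LCOE to grid price:
  LCOE = $0.0798/kWh, Grid price = $0.1482/kWh
  Ratio = LCOE / grid_price = 0.0798 / 0.1482 = 0.5385
  Grid parity achieved (ratio <= 1)? yes

0.5385


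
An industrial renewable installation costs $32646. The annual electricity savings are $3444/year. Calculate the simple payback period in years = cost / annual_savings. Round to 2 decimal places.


Simple payback period = initial cost / annual savings
Payback = 32646 / 3444
Payback = 9.48 years

9.48


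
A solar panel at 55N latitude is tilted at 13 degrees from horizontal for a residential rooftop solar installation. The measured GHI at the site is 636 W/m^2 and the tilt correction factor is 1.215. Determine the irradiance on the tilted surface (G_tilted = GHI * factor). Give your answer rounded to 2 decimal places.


Identify the given values:
  GHI = 636 W/m^2, tilt correction factor = 1.215
Apply the formula G_tilted = GHI * factor:
  G_tilted = 636 * 1.215
  G_tilted = 772.74 W/m^2

772.74


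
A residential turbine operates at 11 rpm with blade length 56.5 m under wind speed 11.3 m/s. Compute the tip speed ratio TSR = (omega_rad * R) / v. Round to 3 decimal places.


Convert rotational speed to rad/s:
  omega = 11 * 2 * pi / 60 = 1.1519 rad/s
Compute tip speed:
  v_tip = omega * R = 1.1519 * 56.5 = 65.083 m/s
Tip speed ratio:
  TSR = v_tip / v_wind = 65.083 / 11.3 = 5.760

5.760


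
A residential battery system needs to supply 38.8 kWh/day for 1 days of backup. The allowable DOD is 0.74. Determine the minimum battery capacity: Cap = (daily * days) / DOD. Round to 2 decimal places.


Total energy needed = daily * days = 38.8 * 1 = 38.8 kWh
Account for depth of discharge:
  Cap = total_energy / DOD = 38.8 / 0.74
  Cap = 52.43 kWh

52.43


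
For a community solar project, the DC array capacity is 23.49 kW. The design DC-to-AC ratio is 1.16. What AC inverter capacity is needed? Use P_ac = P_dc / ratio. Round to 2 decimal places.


The inverter AC capacity is determined by the DC/AC ratio.
Given: P_dc = 23.49 kW, DC/AC ratio = 1.16
P_ac = P_dc / ratio = 23.49 / 1.16
P_ac = 20.25 kW

20.25


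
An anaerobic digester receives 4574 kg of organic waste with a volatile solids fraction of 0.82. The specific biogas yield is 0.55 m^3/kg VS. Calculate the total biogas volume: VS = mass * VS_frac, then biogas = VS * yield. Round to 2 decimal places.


Compute volatile solids:
  VS = mass * VS_fraction = 4574 * 0.82 = 3750.68 kg
Calculate biogas volume:
  Biogas = VS * specific_yield = 3750.68 * 0.55
  Biogas = 2062.87 m^3

2062.87


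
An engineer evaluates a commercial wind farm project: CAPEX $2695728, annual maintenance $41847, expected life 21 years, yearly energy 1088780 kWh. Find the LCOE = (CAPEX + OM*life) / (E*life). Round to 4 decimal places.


Total cost = CAPEX + OM * lifetime = 2695728 + 41847 * 21 = 2695728 + 878787 = 3574515
Total generation = annual * lifetime = 1088780 * 21 = 22864380 kWh
LCOE = 3574515 / 22864380
LCOE = 0.1563 $/kWh

0.1563


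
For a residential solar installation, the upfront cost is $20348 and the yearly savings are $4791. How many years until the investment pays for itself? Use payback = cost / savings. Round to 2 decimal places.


Simple payback period = initial cost / annual savings
Payback = 20348 / 4791
Payback = 4.25 years

4.25


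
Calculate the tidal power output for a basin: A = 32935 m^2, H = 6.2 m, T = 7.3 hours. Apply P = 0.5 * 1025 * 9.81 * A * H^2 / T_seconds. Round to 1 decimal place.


Convert period to seconds: T = 7.3 * 3600 = 26280.0 s
H^2 = 6.2^2 = 38.44
P = 0.5 * rho * g * A * H^2 / T
P = 0.5 * 1025 * 9.81 * 32935 * 38.44 / 26280.0
P = 242202.5 W

242202.5


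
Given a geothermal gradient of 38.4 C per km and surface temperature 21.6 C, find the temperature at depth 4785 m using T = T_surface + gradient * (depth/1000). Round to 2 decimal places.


Convert depth to km: 4785 / 1000 = 4.785 km
Temperature increase = gradient * depth_km = 38.4 * 4.785 = 183.74 C
Temperature at depth = T_surface + delta_T = 21.6 + 183.74
T = 205.34 C

205.34


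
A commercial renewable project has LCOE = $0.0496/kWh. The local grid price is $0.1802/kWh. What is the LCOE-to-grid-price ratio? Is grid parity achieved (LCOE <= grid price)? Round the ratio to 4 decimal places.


Compare LCOE to grid price:
  LCOE = $0.0496/kWh, Grid price = $0.1802/kWh
  Ratio = LCOE / grid_price = 0.0496 / 0.1802 = 0.2752
  Grid parity achieved (ratio <= 1)? yes

0.2752


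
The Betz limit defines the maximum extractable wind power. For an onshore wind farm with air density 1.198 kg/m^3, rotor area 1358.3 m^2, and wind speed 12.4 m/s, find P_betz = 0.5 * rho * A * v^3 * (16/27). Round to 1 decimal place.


The Betz coefficient Cp_max = 16/27 = 0.5926
v^3 = 12.4^3 = 1906.624
P_betz = 0.5 * rho * A * v^3 * Cp_max
P_betz = 0.5 * 1.198 * 1358.3 * 1906.624 * 0.5926
P_betz = 919271.5 W

919271.5


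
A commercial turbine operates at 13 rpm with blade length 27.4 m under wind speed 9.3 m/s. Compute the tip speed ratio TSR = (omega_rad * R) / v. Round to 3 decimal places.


Convert rotational speed to rad/s:
  omega = 13 * 2 * pi / 60 = 1.3614 rad/s
Compute tip speed:
  v_tip = omega * R = 1.3614 * 27.4 = 37.301 m/s
Tip speed ratio:
  TSR = v_tip / v_wind = 37.301 / 9.3 = 4.011

4.011


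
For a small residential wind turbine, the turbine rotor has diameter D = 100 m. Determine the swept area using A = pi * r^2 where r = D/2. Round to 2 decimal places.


Compute the rotor radius:
  r = D / 2 = 100 / 2 = 50.0 m
Calculate swept area:
  A = pi * r^2 = pi * 50.0^2
  A = 7853.98 m^2

7853.98


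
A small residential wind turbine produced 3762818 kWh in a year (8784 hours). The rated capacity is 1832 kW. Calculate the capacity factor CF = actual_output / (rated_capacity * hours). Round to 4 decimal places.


Capacity factor = actual output / maximum possible output
Maximum possible = rated * hours = 1832 * 8784 = 16092288 kWh
CF = 3762818 / 16092288
CF = 0.2338

0.2338


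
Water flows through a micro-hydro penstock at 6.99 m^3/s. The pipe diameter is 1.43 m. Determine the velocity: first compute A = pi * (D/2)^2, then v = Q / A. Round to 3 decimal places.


Compute pipe cross-sectional area:
  A = pi * (D/2)^2 = pi * (1.43/2)^2 = 1.6061 m^2
Calculate velocity:
  v = Q / A = 6.99 / 1.6061
  v = 4.352 m/s

4.352


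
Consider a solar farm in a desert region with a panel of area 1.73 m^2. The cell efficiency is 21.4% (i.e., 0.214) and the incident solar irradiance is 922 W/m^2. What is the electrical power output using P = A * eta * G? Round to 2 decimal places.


Use the solar power formula P = A * eta * G.
Given: A = 1.73 m^2, eta = 0.214, G = 922 W/m^2
P = 1.73 * 0.214 * 922
P = 341.34 W

341.34


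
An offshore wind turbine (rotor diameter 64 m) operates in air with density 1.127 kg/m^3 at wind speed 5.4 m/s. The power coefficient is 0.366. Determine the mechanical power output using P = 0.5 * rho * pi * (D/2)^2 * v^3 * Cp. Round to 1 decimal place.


Step 1 -- Compute swept area:
  A = pi * (D/2)^2 = pi * (64/2)^2 = 3216.99 m^2
Step 2 -- Apply wind power equation:
  P = 0.5 * rho * A * v^3 * Cp
  v^3 = 5.4^3 = 157.464
  P = 0.5 * 1.127 * 3216.99 * 157.464 * 0.366
  P = 104473.5 W

104473.5


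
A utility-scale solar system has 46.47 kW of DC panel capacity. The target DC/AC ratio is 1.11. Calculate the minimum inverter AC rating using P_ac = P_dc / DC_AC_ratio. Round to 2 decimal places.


The inverter AC capacity is determined by the DC/AC ratio.
Given: P_dc = 46.47 kW, DC/AC ratio = 1.11
P_ac = P_dc / ratio = 46.47 / 1.11
P_ac = 41.86 kW

41.86


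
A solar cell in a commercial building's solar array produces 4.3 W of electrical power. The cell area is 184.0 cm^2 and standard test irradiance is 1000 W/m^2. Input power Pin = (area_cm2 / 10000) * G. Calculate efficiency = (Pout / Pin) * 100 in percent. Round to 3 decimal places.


First compute the input power:
  Pin = area_cm2 / 10000 * G = 184.0 / 10000 * 1000 = 18.4 W
Then compute efficiency:
  Efficiency = (Pout / Pin) * 100 = (4.3 / 18.4) * 100
  Efficiency = 23.370%

23.370


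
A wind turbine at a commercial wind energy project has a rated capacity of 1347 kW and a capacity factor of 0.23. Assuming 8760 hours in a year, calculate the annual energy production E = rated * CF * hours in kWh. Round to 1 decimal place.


Annual energy = rated_kW * capacity_factor * hours_per_year
Given: P_rated = 1347 kW, CF = 0.23, hours = 8760
E = 1347 * 0.23 * 8760
E = 2713935.6 kWh

2713935.6


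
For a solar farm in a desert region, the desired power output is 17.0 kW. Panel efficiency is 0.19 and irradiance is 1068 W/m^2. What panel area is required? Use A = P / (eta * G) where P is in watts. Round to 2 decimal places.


Convert target power to watts: P = 17.0 * 1000 = 17000.0 W
Compute denominator: eta * G = 0.19 * 1068 = 202.92
Required area A = P / (eta * G) = 17000.0 / 202.92
A = 83.78 m^2

83.78


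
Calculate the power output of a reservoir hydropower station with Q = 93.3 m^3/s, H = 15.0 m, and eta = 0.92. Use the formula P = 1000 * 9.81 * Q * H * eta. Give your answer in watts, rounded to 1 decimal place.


Apply the hydropower formula P = rho * g * Q * H * eta
rho * g = 1000 * 9.81 = 9810.0
P = 9810.0 * 93.3 * 15.0 * 0.92
P = 12630767.4 W

12630767.4


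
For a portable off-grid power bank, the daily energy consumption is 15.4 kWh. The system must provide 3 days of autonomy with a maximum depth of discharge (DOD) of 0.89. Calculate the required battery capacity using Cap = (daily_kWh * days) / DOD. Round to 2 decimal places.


Total energy needed = daily * days = 15.4 * 3 = 46.2 kWh
Account for depth of discharge:
  Cap = total_energy / DOD = 46.2 / 0.89
  Cap = 51.91 kWh

51.91


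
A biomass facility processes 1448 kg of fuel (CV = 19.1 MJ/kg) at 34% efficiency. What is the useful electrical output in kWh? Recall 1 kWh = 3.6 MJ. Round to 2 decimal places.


Total energy = mass * CV = 1448 * 19.1 = 27656.8 MJ
Useful energy = total * eta = 27656.8 * 0.34 = 9403.31 MJ
Convert to kWh: 9403.31 / 3.6
Useful energy = 2612.03 kWh

2612.03


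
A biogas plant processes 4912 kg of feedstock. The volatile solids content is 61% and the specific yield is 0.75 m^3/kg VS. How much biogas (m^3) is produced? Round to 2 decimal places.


Compute volatile solids:
  VS = mass * VS_fraction = 4912 * 0.61 = 2996.32 kg
Calculate biogas volume:
  Biogas = VS * specific_yield = 2996.32 * 0.75
  Biogas = 2247.24 m^3

2247.24


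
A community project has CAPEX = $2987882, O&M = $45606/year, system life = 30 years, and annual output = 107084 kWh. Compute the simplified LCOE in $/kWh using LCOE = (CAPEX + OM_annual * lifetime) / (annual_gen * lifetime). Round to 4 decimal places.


Total cost = CAPEX + OM * lifetime = 2987882 + 45606 * 30 = 2987882 + 1368180 = 4356062
Total generation = annual * lifetime = 107084 * 30 = 3212520 kWh
LCOE = 4356062 / 3212520
LCOE = 1.3560 $/kWh

1.3560


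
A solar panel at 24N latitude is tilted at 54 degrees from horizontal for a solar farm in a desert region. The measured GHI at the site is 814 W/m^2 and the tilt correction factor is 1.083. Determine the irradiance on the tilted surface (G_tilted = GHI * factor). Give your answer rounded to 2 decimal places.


Identify the given values:
  GHI = 814 W/m^2, tilt correction factor = 1.083
Apply the formula G_tilted = GHI * factor:
  G_tilted = 814 * 1.083
  G_tilted = 881.56 W/m^2

881.56


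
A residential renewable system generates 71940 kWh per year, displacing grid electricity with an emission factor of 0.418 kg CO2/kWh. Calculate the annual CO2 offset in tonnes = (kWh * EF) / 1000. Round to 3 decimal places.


CO2 offset in kg = generation * emission_factor
CO2 offset = 71940 * 0.418 = 30070.92 kg
Convert to tonnes:
  CO2 offset = 30070.92 / 1000 = 30.071 tonnes

30.071


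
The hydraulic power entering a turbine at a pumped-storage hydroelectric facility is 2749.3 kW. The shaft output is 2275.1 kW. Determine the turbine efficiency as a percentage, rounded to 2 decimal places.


Turbine efficiency = (output power / input power) * 100
eta = (2275.1 / 2749.3) * 100
eta = 82.75%

82.75


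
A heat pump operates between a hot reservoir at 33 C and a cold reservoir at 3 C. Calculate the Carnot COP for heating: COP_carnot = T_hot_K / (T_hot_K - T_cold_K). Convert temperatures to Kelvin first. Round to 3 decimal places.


Convert to Kelvin:
  T_hot = 33 + 273.15 = 306.15 K
  T_cold = 3 + 273.15 = 276.15 K
Apply Carnot COP formula:
  COP = T_hot_K / (T_hot_K - T_cold_K) = 306.15 / 30.0
  COP = 10.205

10.205


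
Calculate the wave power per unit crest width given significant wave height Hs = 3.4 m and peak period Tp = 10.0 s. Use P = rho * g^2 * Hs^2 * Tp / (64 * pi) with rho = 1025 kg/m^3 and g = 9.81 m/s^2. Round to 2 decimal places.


Apply wave power formula:
  g^2 = 9.81^2 = 96.2361
  Hs^2 = 3.4^2 = 11.56
  Numerator = rho * g^2 * Hs^2 * Tp = 1025 * 96.2361 * 11.56 * 10.0 = 11403015.49
  Denominator = 64 * pi = 201.0619
  P = 11403015.49 / 201.0619 = 56713.95 W/m

56713.95


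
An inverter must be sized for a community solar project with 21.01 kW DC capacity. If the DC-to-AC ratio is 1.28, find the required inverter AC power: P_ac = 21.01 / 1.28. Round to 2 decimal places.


The inverter AC capacity is determined by the DC/AC ratio.
Given: P_dc = 21.01 kW, DC/AC ratio = 1.28
P_ac = P_dc / ratio = 21.01 / 1.28
P_ac = 16.41 kW

16.41


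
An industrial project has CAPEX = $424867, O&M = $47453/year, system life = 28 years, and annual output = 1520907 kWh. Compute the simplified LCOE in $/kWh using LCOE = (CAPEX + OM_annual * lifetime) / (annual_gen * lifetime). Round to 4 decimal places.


Total cost = CAPEX + OM * lifetime = 424867 + 47453 * 28 = 424867 + 1328684 = 1753551
Total generation = annual * lifetime = 1520907 * 28 = 42585396 kWh
LCOE = 1753551 / 42585396
LCOE = 0.0412 $/kWh

0.0412


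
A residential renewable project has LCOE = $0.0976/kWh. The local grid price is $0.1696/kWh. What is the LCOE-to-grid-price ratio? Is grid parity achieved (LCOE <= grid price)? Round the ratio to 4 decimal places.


Compare LCOE to grid price:
  LCOE = $0.0976/kWh, Grid price = $0.1696/kWh
  Ratio = LCOE / grid_price = 0.0976 / 0.1696 = 0.5755
  Grid parity achieved (ratio <= 1)? yes

0.5755


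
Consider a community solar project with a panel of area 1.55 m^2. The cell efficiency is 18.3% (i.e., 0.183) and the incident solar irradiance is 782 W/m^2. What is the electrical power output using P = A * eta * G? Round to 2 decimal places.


Use the solar power formula P = A * eta * G.
Given: A = 1.55 m^2, eta = 0.183, G = 782 W/m^2
P = 1.55 * 0.183 * 782
P = 221.81 W

221.81


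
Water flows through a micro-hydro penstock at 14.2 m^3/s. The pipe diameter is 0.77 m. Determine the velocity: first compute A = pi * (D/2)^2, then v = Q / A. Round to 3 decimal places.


Compute pipe cross-sectional area:
  A = pi * (D/2)^2 = pi * (0.77/2)^2 = 0.4657 m^2
Calculate velocity:
  v = Q / A = 14.2 / 0.4657
  v = 30.494 m/s

30.494


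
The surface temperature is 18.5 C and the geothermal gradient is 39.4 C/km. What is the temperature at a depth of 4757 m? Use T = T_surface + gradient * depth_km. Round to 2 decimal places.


Convert depth to km: 4757 / 1000 = 4.757 km
Temperature increase = gradient * depth_km = 39.4 * 4.757 = 187.43 C
Temperature at depth = T_surface + delta_T = 18.5 + 187.43
T = 205.93 C

205.93


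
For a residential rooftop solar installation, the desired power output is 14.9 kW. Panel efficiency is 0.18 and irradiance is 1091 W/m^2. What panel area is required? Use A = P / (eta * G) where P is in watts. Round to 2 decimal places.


Convert target power to watts: P = 14.9 * 1000 = 14900.0 W
Compute denominator: eta * G = 0.18 * 1091 = 196.38
Required area A = P / (eta * G) = 14900.0 / 196.38
A = 75.87 m^2

75.87


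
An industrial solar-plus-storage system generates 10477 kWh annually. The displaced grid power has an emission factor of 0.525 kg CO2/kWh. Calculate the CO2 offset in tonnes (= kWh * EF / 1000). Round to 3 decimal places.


CO2 offset in kg = generation * emission_factor
CO2 offset = 10477 * 0.525 = 5500.43 kg
Convert to tonnes:
  CO2 offset = 5500.43 / 1000 = 5.500 tonnes

5.500


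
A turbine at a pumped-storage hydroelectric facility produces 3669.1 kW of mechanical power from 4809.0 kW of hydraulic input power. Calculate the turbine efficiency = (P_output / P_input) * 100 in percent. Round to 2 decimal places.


Turbine efficiency = (output power / input power) * 100
eta = (3669.1 / 4809.0) * 100
eta = 76.30%

76.30


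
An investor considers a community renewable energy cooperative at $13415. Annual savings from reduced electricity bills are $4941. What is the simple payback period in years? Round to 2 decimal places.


Simple payback period = initial cost / annual savings
Payback = 13415 / 4941
Payback = 2.72 years

2.72


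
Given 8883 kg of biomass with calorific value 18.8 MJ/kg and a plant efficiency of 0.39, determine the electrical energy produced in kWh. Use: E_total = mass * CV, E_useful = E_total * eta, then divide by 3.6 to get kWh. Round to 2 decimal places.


Total energy = mass * CV = 8883 * 18.8 = 167000.4 MJ
Useful energy = total * eta = 167000.4 * 0.39 = 65130.16 MJ
Convert to kWh: 65130.16 / 3.6
Useful energy = 18091.71 kWh

18091.71


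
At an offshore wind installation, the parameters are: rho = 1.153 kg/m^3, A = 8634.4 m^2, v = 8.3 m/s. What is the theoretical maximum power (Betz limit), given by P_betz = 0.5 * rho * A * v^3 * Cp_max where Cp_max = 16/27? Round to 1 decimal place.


The Betz coefficient Cp_max = 16/27 = 0.5926
v^3 = 8.3^3 = 571.787
P_betz = 0.5 * rho * A * v^3 * Cp_max
P_betz = 0.5 * 1.153 * 8634.4 * 571.787 * 0.5926
P_betz = 1686638.4 W

1686638.4


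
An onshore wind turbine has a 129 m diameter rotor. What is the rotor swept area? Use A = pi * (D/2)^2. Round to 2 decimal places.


Compute the rotor radius:
  r = D / 2 = 129 / 2 = 64.5 m
Calculate swept area:
  A = pi * r^2 = pi * 64.5^2
  A = 13069.81 m^2

13069.81


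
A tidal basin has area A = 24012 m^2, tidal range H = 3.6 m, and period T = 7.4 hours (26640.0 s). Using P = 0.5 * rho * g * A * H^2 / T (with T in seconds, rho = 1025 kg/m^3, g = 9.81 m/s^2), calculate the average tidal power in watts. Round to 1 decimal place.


Convert period to seconds: T = 7.4 * 3600 = 26640.0 s
H^2 = 3.6^2 = 12.96
P = 0.5 * rho * g * A * H^2 / T
P = 0.5 * 1025 * 9.81 * 24012 * 12.96 / 26640.0
P = 58730.3 W

58730.3


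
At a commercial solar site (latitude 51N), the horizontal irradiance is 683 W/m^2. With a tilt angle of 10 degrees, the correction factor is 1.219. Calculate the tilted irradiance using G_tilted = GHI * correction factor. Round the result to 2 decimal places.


Identify the given values:
  GHI = 683 W/m^2, tilt correction factor = 1.219
Apply the formula G_tilted = GHI * factor:
  G_tilted = 683 * 1.219
  G_tilted = 832.58 W/m^2

832.58


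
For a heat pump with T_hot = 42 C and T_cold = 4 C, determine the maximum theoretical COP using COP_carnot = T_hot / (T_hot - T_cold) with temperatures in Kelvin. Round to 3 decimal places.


Convert to Kelvin:
  T_hot = 42 + 273.15 = 315.15 K
  T_cold = 4 + 273.15 = 277.15 K
Apply Carnot COP formula:
  COP = T_hot_K / (T_hot_K - T_cold_K) = 315.15 / 38.0
  COP = 8.293

8.293


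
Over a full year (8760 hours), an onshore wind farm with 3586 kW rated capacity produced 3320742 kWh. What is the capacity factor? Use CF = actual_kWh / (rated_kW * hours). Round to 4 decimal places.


Capacity factor = actual output / maximum possible output
Maximum possible = rated * hours = 3586 * 8760 = 31413360 kWh
CF = 3320742 / 31413360
CF = 0.1057

0.1057


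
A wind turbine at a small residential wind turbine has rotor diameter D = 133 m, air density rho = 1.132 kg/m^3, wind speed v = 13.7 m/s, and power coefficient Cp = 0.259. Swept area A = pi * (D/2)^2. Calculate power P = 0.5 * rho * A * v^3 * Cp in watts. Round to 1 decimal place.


Step 1 -- Compute swept area:
  A = pi * (D/2)^2 = pi * (133/2)^2 = 13892.91 m^2
Step 2 -- Apply wind power equation:
  P = 0.5 * rho * A * v^3 * Cp
  v^3 = 13.7^3 = 2571.353
  P = 0.5 * 1.132 * 13892.91 * 2571.353 * 0.259
  P = 5236861.2 W

5236861.2


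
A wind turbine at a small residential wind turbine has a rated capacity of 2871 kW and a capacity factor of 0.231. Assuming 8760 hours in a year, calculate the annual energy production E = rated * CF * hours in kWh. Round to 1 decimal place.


Annual energy = rated_kW * capacity_factor * hours_per_year
Given: P_rated = 2871 kW, CF = 0.231, hours = 8760
E = 2871 * 0.231 * 8760
E = 5809640.8 kWh

5809640.8


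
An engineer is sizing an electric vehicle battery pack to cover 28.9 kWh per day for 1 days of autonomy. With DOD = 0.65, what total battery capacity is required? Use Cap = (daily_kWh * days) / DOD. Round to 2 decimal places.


Total energy needed = daily * days = 28.9 * 1 = 28.9 kWh
Account for depth of discharge:
  Cap = total_energy / DOD = 28.9 / 0.65
  Cap = 44.46 kWh

44.46


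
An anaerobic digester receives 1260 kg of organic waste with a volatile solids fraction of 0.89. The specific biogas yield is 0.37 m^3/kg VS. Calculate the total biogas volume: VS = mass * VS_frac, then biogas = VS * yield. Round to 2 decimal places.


Compute volatile solids:
  VS = mass * VS_fraction = 1260 * 0.89 = 1121.4 kg
Calculate biogas volume:
  Biogas = VS * specific_yield = 1121.4 * 0.37
  Biogas = 414.92 m^3

414.92


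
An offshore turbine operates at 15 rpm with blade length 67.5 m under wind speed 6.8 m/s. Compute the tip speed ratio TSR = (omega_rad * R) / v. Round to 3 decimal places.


Convert rotational speed to rad/s:
  omega = 15 * 2 * pi / 60 = 1.5708 rad/s
Compute tip speed:
  v_tip = omega * R = 1.5708 * 67.5 = 106.029 m/s
Tip speed ratio:
  TSR = v_tip / v_wind = 106.029 / 6.8 = 15.592

15.592


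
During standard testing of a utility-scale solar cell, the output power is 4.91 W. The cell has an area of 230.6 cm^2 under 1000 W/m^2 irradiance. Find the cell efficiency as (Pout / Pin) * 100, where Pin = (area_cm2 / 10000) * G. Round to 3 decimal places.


First compute the input power:
  Pin = area_cm2 / 10000 * G = 230.6 / 10000 * 1000 = 23.06 W
Then compute efficiency:
  Efficiency = (Pout / Pin) * 100 = (4.91 / 23.06) * 100
  Efficiency = 21.292%

21.292


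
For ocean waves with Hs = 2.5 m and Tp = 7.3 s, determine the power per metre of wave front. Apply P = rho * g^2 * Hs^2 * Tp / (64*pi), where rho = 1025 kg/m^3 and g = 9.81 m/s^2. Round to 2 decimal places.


Apply wave power formula:
  g^2 = 9.81^2 = 96.2361
  Hs^2 = 2.5^2 = 6.25
  Numerator = rho * g^2 * Hs^2 * Tp = 1025 * 96.2361 * 6.25 * 7.3 = 4500541.36
  Denominator = 64 * pi = 201.0619
  P = 4500541.36 / 201.0619 = 22383.86 W/m

22383.86


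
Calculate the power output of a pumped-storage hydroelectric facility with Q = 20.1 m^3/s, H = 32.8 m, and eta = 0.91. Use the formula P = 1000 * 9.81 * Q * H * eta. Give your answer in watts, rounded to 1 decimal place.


Apply the hydropower formula P = rho * g * Q * H * eta
rho * g = 1000 * 9.81 = 9810.0
P = 9810.0 * 20.1 * 32.8 * 0.91
P = 5885458.5 W

5885458.5


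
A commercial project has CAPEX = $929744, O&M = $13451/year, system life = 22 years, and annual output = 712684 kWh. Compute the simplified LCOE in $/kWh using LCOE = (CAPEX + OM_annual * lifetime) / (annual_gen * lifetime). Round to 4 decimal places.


Total cost = CAPEX + OM * lifetime = 929744 + 13451 * 22 = 929744 + 295922 = 1225666
Total generation = annual * lifetime = 712684 * 22 = 15679048 kWh
LCOE = 1225666 / 15679048
LCOE = 0.0782 $/kWh

0.0782


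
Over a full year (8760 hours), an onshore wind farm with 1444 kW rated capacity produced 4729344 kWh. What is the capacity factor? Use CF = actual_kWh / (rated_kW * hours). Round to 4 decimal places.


Capacity factor = actual output / maximum possible output
Maximum possible = rated * hours = 1444 * 8760 = 12649440 kWh
CF = 4729344 / 12649440
CF = 0.3739

0.3739


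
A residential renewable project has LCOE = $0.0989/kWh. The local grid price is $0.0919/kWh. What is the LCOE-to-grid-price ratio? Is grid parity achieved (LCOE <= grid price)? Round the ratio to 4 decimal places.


Compare LCOE to grid price:
  LCOE = $0.0989/kWh, Grid price = $0.0919/kWh
  Ratio = LCOE / grid_price = 0.0989 / 0.0919 = 1.0762
  Grid parity achieved (ratio <= 1)? no

1.0762


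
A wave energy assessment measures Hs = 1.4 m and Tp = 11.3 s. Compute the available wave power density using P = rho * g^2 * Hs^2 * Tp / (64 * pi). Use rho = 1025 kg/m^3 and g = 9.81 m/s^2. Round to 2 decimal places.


Apply wave power formula:
  g^2 = 9.81^2 = 96.2361
  Hs^2 = 1.4^2 = 1.96
  Numerator = rho * g^2 * Hs^2 * Tp = 1025 * 96.2361 * 1.96 * 11.3 = 2184723.07
  Denominator = 64 * pi = 201.0619
  P = 2184723.07 / 201.0619 = 10865.92 W/m

10865.92


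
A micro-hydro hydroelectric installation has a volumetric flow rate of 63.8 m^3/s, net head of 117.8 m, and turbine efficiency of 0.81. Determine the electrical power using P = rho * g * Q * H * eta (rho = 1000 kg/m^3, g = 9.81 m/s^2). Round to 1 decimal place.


Apply the hydropower formula P = rho * g * Q * H * eta
rho * g = 1000 * 9.81 = 9810.0
P = 9810.0 * 63.8 * 117.8 * 0.81
P = 59720027.0 W

59720027.0


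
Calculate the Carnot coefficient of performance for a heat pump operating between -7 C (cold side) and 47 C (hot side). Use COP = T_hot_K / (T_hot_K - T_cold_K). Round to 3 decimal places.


Convert to Kelvin:
  T_hot = 47 + 273.15 = 320.15 K
  T_cold = -7 + 273.15 = 266.15 K
Apply Carnot COP formula:
  COP = T_hot_K / (T_hot_K - T_cold_K) = 320.15 / 54.0
  COP = 5.929

5.929


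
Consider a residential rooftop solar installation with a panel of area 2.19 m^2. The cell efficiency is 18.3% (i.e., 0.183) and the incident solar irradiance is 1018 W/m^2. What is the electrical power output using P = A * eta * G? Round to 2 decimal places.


Use the solar power formula P = A * eta * G.
Given: A = 2.19 m^2, eta = 0.183, G = 1018 W/m^2
P = 2.19 * 0.183 * 1018
P = 407.98 W

407.98


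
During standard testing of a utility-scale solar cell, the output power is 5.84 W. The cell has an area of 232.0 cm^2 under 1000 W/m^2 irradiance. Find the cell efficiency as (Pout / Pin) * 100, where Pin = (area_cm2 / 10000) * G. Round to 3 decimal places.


First compute the input power:
  Pin = area_cm2 / 10000 * G = 232.0 / 10000 * 1000 = 23.2 W
Then compute efficiency:
  Efficiency = (Pout / Pin) * 100 = (5.84 / 23.2) * 100
  Efficiency = 25.172%

25.172


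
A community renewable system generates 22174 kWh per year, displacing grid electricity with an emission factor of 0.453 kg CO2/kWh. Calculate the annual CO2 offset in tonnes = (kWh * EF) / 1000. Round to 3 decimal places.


CO2 offset in kg = generation * emission_factor
CO2 offset = 22174 * 0.453 = 10044.82 kg
Convert to tonnes:
  CO2 offset = 10044.82 / 1000 = 10.045 tonnes

10.045


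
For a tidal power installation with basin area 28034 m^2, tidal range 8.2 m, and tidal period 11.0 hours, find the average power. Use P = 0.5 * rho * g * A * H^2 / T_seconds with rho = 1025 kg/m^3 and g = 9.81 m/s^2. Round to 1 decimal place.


Convert period to seconds: T = 11.0 * 3600 = 39600.0 s
H^2 = 8.2^2 = 67.24
P = 0.5 * rho * g * A * H^2 / T
P = 0.5 * 1025 * 9.81 * 28034 * 67.24 / 39600.0
P = 239320.8 W

239320.8


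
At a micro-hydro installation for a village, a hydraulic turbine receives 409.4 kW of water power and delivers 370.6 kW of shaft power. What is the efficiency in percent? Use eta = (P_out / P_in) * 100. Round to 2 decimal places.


Turbine efficiency = (output power / input power) * 100
eta = (370.6 / 409.4) * 100
eta = 90.52%

90.52


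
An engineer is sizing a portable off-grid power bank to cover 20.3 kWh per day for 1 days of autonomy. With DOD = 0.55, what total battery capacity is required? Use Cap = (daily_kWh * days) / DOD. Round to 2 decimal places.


Total energy needed = daily * days = 20.3 * 1 = 20.3 kWh
Account for depth of discharge:
  Cap = total_energy / DOD = 20.3 / 0.55
  Cap = 36.91 kWh

36.91


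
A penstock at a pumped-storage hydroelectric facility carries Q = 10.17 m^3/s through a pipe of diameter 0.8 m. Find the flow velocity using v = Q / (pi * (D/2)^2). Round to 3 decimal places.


Compute pipe cross-sectional area:
  A = pi * (D/2)^2 = pi * (0.8/2)^2 = 0.5027 m^2
Calculate velocity:
  v = Q / A = 10.17 / 0.5027
  v = 20.233 m/s

20.233


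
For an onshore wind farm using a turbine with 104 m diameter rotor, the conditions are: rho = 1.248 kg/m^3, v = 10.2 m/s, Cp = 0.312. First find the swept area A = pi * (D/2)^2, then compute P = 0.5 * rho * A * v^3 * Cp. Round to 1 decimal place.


Step 1 -- Compute swept area:
  A = pi * (D/2)^2 = pi * (104/2)^2 = 8494.87 m^2
Step 2 -- Apply wind power equation:
  P = 0.5 * rho * A * v^3 * Cp
  v^3 = 10.2^3 = 1061.208
  P = 0.5 * 1.248 * 8494.87 * 1061.208 * 0.312
  P = 1755077.3 W

1755077.3
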